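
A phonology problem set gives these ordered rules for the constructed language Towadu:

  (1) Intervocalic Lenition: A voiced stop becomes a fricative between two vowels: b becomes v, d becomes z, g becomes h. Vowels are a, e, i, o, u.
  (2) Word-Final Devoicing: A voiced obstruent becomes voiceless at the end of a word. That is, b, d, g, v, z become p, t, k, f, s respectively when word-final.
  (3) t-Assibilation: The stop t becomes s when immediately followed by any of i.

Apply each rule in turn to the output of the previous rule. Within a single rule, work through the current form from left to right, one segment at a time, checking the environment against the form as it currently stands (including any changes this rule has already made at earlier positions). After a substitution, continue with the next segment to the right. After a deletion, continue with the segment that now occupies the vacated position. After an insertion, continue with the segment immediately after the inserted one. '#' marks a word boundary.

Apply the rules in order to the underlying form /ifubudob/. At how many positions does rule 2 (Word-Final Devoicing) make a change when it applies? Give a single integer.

(1) Intervocalic Lenition: [ifubudob] → [ifuvuzob]
(2) Word-Final Devoicing: [ifuvuzob] → [ifuvuzop]
(3) t-Assibilation: no change — [ifuvuzop]
Rule 2 changed 1 position(s).

1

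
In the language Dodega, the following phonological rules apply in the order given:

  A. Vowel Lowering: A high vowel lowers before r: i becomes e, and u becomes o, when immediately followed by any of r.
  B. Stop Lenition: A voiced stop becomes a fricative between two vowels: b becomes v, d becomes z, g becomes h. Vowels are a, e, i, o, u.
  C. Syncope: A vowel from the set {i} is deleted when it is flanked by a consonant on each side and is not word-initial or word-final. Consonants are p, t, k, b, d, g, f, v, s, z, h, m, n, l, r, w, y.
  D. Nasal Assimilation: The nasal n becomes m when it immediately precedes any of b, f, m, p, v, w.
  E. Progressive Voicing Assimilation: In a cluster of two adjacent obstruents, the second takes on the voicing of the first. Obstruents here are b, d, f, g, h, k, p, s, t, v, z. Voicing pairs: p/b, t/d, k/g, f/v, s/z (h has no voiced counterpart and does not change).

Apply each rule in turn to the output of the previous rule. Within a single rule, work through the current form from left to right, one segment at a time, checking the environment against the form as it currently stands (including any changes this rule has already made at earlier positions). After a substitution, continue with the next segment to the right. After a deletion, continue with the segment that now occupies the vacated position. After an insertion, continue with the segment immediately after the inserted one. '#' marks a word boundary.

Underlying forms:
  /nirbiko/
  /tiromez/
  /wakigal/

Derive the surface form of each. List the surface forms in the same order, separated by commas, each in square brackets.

[nerbgo], [teromez], [wakhal]

/nirbiko/:
  A Vowel Lowering: [nirbiko] → [nerbiko]
  B Stop Lenition: no change — [nerbiko]
  C Syncope: [nerbiko] → [nerbko]
  D Nasal Assimilation: no change — [nerbko]
  E Progressive Voicing Assimilation: [nerbko] → [nerbgo]
/tiromez/:
  A Vowel Lowering: [tiromez] → [teromez]
  B Stop Lenition: no change — [teromez]
  C Syncope: no change — [teromez]
  D Nasal Assimilation: no change — [teromez]
  E Progressive Voicing Assimilation: no change — [teromez]
/wakigal/:
  A Vowel Lowering: no change — [wakigal]
  B Stop Lenition: [wakigal] → [wakihal]
  C Syncope: [wakihal] → [wakhal]
  D Nasal Assimilation: no change — [wakhal]
  E Progressive Voicing Assimilation: no change — [wakhal]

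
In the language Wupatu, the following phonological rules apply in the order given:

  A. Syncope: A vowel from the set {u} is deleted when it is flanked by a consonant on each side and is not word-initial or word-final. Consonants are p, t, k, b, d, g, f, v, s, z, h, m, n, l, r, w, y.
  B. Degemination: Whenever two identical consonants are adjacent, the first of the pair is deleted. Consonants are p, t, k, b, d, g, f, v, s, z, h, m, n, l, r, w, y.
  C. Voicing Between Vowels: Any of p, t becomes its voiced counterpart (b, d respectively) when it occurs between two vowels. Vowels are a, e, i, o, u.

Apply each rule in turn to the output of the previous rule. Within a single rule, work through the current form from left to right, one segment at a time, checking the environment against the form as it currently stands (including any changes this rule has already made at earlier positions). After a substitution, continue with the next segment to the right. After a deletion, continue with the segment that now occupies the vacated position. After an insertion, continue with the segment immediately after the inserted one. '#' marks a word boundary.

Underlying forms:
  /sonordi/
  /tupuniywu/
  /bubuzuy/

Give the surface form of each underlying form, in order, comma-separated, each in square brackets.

[sonordi], [tpniywu], [bzy]

/sonordi/:
  A Syncope: no change — [sonordi]
  B Degemination: no change — [sonordi]
  C Voicing Between Vowels: no change — [sonordi]
/tupuniywu/:
  A Syncope: [tupuniywu] → [tpniywu]
  B Degemination: no change — [tpniywu]
  C Voicing Between Vowels: no change — [tpniywu]
/bubuzuy/:
  A Syncope: [bubuzuy] → [bbzy]
  B Degemination: [bbzy] → [bzy]
  C Voicing Between Vowels: no change — [bzy]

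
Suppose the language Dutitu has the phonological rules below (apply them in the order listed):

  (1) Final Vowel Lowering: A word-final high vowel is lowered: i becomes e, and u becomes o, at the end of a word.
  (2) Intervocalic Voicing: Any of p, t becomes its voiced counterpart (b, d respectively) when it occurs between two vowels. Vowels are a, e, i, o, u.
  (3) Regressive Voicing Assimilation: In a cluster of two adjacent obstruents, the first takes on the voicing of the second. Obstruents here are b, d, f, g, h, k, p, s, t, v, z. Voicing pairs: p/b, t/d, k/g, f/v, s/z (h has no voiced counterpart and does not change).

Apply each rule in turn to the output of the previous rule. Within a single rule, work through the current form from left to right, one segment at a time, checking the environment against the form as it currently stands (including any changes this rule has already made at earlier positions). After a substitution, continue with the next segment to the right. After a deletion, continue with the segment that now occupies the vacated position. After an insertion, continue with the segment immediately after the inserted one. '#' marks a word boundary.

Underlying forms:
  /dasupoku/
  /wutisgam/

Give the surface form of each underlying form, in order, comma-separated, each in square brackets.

/dasupoku/:
  (1) Final Vowel Lowering: [dasupoku] → [dasupoko]
  (2) Intervocalic Voicing: [dasupoko] → [dasuboko]
  (3) Regressive Voicing Assimilation: no change — [dasuboko]
/wutisgam/:
  (1) Final Vowel Lowering: no change — [wutisgam]
  (2) Intervocalic Voicing: [wutisgam] → [wudisgam]
  (3) Regressive Voicing Assimilation: [wudisgam] → [wudizgam]

[dasuboko], [wudizgam]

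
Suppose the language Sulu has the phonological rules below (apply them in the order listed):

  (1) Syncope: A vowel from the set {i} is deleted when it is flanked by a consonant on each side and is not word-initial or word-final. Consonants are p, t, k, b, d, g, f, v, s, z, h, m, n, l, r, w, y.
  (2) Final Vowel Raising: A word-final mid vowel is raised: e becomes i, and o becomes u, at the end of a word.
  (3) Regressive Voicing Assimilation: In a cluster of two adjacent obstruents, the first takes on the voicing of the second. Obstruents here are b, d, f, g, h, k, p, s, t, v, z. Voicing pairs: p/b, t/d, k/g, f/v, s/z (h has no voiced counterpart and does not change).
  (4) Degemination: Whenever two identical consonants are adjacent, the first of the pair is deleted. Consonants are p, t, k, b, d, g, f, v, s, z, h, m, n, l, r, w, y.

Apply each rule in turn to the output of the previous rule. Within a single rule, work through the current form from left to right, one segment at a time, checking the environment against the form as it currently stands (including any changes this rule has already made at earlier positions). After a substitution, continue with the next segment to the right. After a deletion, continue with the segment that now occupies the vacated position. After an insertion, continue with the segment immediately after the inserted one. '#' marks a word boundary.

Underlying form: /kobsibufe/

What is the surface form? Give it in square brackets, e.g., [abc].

[kopzbufi]

(1) Syncope: [kobsibufe] → [kobsbufe]
(2) Final Vowel Raising: [kobsbufe] → [kobsbufi]
(3) Regressive Voicing Assimilation: [kobsbufi] → [kopzbufi]
(4) Degemination: no change — [kopzbufi]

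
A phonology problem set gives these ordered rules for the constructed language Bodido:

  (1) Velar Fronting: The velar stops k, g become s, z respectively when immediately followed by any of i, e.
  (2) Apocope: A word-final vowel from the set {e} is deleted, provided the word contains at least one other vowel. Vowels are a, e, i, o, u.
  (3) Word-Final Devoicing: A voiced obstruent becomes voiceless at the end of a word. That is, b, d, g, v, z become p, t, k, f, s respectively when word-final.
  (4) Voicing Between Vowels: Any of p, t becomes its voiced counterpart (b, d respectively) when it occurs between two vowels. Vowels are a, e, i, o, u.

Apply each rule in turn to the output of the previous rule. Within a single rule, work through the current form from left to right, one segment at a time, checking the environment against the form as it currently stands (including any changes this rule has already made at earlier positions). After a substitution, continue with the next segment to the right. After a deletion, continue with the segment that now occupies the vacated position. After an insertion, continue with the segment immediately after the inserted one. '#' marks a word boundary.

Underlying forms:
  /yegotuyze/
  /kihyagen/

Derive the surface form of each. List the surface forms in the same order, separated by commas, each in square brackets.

[yegoduys], [sihyazen]

/yegotuyze/:
  (1) Velar Fronting: no change — [yegotuyze]
  (2) Apocope: [yegotuyze] → [yegotuyz]
  (3) Word-Final Devoicing: [yegotuyz] → [yegotuys]
  (4) Voicing Between Vowels: [yegotuys] → [yegoduys]
/kihyagen/:
  (1) Velar Fronting: [kihyagen] → [sihyazen]
  (2) Apocope: no change — [sihyazen]
  (3) Word-Final Devoicing: no change — [sihyazen]
  (4) Voicing Between Vowels: no change — [sihyazen]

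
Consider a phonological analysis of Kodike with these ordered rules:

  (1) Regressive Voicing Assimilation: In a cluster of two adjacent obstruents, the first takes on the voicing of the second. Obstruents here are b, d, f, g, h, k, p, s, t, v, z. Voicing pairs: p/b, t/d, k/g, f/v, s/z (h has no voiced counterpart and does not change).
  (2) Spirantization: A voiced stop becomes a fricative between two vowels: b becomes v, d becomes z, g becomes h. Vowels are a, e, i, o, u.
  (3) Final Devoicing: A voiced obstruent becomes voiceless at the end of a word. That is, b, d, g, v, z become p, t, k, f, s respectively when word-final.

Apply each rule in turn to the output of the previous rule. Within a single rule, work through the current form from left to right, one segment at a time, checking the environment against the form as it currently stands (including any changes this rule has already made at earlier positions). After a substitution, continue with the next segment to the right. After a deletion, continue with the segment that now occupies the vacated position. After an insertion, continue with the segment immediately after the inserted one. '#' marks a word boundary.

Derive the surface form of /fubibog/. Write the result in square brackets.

(1) Regressive Voicing Assimilation: no change — [fubibog]
(2) Spirantization: [fubibog] → [fuvivog]
(3) Final Devoicing: [fuvivog] → [fuvivok]

[fuvivok]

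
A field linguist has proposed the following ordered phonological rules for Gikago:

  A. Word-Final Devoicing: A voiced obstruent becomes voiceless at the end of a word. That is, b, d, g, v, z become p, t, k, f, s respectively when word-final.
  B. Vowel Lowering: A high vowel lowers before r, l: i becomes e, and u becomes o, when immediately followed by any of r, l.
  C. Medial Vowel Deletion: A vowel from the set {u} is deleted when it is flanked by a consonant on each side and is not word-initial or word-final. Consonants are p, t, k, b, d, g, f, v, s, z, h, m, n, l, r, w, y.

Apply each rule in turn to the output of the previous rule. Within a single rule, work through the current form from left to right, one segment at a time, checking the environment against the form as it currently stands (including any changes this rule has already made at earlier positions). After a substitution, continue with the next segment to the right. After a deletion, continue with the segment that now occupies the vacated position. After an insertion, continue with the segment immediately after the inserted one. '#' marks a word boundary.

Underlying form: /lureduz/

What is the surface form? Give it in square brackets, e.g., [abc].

[loreds]

A Word-Final Devoicing: [lureduz] → [luredus]
B Vowel Lowering: [luredus] → [loredus]
C Medial Vowel Deletion: [loredus] → [loreds]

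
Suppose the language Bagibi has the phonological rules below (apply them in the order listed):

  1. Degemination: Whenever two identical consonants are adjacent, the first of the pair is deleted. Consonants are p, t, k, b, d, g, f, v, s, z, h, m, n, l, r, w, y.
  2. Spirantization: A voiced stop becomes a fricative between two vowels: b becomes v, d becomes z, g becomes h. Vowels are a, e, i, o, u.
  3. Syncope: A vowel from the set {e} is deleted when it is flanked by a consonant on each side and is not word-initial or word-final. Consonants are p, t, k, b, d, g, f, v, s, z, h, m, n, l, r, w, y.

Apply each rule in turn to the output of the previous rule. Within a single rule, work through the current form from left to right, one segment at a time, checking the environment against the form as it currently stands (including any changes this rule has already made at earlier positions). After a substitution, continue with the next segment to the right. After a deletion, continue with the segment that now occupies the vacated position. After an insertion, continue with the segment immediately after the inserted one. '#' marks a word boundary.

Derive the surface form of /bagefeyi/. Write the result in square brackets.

1 Degemination: no change — [bagefeyi]
2 Spirantization: [bagefeyi] → [bahefeyi]
3 Syncope: [bahefeyi] → [bahfyi]

[bahfyi]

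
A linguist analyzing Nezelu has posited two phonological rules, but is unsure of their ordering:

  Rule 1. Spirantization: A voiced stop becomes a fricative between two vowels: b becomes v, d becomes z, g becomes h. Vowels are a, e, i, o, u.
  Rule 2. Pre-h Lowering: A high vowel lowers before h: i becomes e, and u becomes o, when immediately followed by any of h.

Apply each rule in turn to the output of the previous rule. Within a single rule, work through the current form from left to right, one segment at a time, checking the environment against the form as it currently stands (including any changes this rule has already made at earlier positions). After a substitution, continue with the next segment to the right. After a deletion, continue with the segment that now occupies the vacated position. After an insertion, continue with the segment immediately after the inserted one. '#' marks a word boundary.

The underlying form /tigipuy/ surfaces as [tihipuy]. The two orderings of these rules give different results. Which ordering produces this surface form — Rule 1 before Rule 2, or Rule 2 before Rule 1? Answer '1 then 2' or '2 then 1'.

2 then 1

Order 1 then 2:
  1 Spirantization: [tigipuy] → [tihipuy]
  2 Pre-h Lowering: [tihipuy] → [tehipuy]
  result: [tehipuy]
Order 2 then 1:
  2 Pre-h Lowering: no change — [tigipuy]
  1 Spirantization: [tigipuy] → [tihipuy]
  result: [tihipuy]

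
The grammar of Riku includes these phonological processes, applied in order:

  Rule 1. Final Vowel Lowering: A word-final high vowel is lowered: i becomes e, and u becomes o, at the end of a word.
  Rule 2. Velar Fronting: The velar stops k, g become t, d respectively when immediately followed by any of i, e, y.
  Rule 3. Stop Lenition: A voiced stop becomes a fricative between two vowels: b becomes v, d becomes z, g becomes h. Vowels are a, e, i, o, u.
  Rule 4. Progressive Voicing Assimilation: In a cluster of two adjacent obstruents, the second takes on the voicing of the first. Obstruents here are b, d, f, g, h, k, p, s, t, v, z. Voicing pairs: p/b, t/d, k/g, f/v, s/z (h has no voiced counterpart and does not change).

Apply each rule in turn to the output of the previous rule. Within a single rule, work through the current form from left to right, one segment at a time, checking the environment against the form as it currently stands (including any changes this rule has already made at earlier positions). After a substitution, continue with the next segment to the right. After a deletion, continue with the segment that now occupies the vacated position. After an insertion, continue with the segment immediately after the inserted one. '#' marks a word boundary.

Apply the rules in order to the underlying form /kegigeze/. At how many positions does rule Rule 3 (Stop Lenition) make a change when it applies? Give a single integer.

Rule 1 Final Vowel Lowering: no change — [kegigeze]
Rule 2 Velar Fronting: [kegigeze] → [tedideze]
Rule 3 Stop Lenition: [tedideze] → [tezizeze]
Rule 4 Progressive Voicing Assimilation: no change — [tezizeze]
Rule Rule 3 changed 2 position(s).

2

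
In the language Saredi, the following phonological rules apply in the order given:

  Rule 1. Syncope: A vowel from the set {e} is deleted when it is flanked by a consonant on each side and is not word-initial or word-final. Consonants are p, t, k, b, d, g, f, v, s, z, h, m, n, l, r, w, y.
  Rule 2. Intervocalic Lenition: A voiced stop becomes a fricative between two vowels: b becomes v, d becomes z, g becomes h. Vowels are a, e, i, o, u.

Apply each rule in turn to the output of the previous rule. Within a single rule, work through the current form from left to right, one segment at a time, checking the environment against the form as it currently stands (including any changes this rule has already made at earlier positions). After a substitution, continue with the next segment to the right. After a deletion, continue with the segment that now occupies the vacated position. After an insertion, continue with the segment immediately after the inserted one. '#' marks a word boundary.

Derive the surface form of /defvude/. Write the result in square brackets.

[dfvuze]

Rule 1 Syncope: [defvude] → [dfvude]
Rule 2 Intervocalic Lenition: [dfvude] → [dfvuze]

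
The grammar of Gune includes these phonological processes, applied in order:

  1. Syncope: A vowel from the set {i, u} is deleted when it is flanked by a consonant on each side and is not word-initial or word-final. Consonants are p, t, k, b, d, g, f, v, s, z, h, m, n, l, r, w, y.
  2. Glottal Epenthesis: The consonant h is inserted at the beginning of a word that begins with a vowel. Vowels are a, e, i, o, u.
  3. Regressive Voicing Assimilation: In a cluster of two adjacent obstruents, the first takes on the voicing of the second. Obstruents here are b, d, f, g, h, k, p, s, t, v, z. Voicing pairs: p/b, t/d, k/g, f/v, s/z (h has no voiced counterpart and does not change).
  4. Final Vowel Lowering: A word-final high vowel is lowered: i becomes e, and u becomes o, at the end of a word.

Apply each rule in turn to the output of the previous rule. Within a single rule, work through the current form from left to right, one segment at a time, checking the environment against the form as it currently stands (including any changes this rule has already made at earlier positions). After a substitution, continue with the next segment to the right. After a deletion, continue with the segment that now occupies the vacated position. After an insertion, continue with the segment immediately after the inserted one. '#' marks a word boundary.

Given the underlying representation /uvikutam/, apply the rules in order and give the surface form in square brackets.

1 Syncope: [uvikutam] → [uvktam]
2 Glottal Epenthesis: [uvktam] → [huvktam]
3 Regressive Voicing Assimilation: [huvktam] → [hufktam]
4 Final Vowel Lowering: no change — [hufktam]

[hufktam]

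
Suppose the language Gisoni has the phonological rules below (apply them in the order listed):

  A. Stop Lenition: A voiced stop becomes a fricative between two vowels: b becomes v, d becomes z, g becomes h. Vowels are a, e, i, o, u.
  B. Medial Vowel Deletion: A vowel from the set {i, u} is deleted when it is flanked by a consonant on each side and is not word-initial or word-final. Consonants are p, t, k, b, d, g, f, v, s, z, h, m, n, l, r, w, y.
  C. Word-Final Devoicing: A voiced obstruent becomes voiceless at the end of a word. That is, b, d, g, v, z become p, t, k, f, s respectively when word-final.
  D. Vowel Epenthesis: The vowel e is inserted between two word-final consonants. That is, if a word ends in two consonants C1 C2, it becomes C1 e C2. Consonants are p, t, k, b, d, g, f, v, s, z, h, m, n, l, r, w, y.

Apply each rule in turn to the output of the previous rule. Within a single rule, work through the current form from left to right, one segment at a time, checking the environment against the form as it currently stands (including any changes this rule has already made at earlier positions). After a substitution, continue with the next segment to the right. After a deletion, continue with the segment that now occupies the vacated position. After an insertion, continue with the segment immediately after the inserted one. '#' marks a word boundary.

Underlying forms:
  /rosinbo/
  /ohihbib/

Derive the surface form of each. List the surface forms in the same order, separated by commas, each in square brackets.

/rosinbo/:
  A Stop Lenition: no change — [rosinbo]
  B Medial Vowel Deletion: [rosinbo] → [rosnbo]
  C Word-Final Devoicing: no change — [rosnbo]
  D Vowel Epenthesis: no change — [rosnbo]
/ohihbib/:
  A Stop Lenition: no change — [ohihbib]
  B Medial Vowel Deletion: [ohihbib] → [ohhbb]
  C Word-Final Devoicing: [ohhbb] → [ohhbp]
  D Vowel Epenthesis: [ohhbp] → [ohhbep]

[rosnbo], [ohhbep]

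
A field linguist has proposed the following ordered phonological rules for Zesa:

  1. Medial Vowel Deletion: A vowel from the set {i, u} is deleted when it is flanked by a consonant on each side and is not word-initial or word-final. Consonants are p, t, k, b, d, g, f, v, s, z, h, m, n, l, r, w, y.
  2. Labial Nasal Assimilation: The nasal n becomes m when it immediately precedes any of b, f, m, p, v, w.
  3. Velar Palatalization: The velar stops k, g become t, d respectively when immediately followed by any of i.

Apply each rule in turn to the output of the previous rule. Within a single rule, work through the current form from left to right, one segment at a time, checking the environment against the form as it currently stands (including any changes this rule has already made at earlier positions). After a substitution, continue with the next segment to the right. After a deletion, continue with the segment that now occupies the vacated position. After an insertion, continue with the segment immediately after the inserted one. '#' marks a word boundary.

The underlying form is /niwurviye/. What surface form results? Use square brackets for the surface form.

[mwrvye]

1 Medial Vowel Deletion: [niwurviye] → [nwrvye]
2 Labial Nasal Assimilation: [nwrvye] → [mwrvye]
3 Velar Palatalization: no change — [mwrvye]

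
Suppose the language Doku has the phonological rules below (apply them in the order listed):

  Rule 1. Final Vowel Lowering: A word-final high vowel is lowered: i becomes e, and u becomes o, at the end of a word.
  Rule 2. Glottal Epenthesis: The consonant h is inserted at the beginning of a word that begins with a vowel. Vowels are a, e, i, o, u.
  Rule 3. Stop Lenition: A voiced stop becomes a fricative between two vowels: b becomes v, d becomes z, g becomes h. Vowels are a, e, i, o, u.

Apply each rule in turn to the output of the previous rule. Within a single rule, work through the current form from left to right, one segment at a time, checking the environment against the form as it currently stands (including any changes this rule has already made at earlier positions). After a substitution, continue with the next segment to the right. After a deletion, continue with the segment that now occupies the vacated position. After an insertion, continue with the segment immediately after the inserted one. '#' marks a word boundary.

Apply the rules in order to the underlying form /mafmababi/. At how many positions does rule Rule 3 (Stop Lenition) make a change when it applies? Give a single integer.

Rule 1 Final Vowel Lowering: [mafmababi] → [mafmababe]
Rule 2 Glottal Epenthesis: no change — [mafmababe]
Rule 3 Stop Lenition: [mafmababe] → [mafmavave]
Rule Rule 3 changed 2 position(s).

2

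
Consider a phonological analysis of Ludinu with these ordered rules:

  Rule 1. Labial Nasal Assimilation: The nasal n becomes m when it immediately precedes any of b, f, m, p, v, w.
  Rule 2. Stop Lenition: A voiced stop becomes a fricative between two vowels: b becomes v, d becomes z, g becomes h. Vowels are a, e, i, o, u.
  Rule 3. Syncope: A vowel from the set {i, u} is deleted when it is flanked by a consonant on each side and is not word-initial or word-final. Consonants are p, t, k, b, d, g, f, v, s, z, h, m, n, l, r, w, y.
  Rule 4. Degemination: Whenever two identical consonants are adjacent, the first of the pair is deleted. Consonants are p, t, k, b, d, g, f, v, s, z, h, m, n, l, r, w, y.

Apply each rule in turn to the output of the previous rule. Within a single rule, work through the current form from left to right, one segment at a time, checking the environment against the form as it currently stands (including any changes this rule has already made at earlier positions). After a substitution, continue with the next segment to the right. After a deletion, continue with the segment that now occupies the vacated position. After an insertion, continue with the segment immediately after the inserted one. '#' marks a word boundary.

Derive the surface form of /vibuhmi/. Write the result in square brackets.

[vhmi]

Rule 1 Labial Nasal Assimilation: no change — [vibuhmi]
Rule 2 Stop Lenition: [vibuhmi] → [vivuhmi]
Rule 3 Syncope: [vivuhmi] → [vvhmi]
Rule 4 Degemination: [vvhmi] → [vhmi]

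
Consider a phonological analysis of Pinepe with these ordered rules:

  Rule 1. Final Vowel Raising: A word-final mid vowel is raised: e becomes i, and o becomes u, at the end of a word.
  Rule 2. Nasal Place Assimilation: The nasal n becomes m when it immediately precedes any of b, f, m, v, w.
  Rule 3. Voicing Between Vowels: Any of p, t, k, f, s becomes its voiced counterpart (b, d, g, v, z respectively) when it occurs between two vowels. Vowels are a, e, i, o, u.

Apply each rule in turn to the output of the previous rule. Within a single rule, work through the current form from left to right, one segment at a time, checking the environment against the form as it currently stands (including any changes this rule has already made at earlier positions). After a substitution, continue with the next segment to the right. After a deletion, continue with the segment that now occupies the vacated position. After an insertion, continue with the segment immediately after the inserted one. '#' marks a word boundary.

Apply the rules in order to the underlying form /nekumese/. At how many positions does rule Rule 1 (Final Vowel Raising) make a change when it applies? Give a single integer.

Rule 1 Final Vowel Raising: [nekumese] → [nekumesi]
Rule 2 Nasal Place Assimilation: no change — [nekumesi]
Rule 3 Voicing Between Vowels: [nekumesi] → [negumezi]
Rule Rule 1 changed 1 position(s).

1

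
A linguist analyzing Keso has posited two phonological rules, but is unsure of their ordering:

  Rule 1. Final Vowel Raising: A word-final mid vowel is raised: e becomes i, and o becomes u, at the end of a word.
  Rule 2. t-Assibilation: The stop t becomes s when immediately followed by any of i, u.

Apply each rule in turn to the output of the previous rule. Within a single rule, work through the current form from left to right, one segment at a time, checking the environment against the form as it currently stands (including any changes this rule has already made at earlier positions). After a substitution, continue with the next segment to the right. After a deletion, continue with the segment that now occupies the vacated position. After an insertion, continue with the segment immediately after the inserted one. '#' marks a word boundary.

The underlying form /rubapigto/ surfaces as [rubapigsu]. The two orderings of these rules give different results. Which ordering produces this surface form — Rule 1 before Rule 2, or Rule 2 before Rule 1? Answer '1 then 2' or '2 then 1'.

1 then 2

Order 1 then 2:
  1 Final Vowel Raising: [rubapigto] → [rubapigtu]
  2 t-Assibilation: [rubapigtu] → [rubapigsu]
  result: [rubapigsu]
Order 2 then 1:
  2 t-Assibilation: no change — [rubapigto]
  1 Final Vowel Raising: [rubapigto] → [rubapigtu]
  result: [rubapigtu]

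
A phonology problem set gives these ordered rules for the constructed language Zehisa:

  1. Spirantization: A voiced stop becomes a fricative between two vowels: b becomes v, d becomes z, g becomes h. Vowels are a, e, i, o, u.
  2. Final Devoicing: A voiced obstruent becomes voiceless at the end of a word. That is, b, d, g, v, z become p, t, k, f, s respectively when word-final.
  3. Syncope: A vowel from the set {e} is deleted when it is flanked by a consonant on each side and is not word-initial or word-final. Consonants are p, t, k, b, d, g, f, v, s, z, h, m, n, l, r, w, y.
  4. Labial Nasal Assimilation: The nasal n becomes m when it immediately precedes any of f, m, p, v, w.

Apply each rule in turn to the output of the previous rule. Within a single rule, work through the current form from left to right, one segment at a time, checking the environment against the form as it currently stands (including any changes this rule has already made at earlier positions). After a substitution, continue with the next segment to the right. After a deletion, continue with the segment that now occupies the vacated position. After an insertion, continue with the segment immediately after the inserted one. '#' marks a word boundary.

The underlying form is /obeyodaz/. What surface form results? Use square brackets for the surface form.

[ovyozas]

1 Spirantization: [obeyodaz] → [oveyozaz]
2 Final Devoicing: [oveyozaz] → [oveyozas]
3 Syncope: [oveyozas] → [ovyozas]
4 Labial Nasal Assimilation: no change — [ovyozas]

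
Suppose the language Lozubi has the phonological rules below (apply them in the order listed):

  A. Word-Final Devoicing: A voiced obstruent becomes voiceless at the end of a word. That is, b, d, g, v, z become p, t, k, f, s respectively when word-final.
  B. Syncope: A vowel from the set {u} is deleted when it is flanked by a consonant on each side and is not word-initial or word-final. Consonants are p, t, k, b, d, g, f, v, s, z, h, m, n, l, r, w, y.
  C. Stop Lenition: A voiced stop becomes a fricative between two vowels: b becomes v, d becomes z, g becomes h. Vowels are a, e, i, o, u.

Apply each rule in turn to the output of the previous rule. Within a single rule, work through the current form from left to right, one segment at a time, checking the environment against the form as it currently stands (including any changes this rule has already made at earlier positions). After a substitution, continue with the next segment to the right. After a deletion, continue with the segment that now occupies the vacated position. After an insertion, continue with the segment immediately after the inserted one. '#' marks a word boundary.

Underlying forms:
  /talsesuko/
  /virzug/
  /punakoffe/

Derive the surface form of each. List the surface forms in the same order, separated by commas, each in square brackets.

[talsesko], [virzk], [pnakoffe]

/talsesuko/:
  A Word-Final Devoicing: no change — [talsesuko]
  B Syncope: [talsesuko] → [talsesko]
  C Stop Lenition: no change — [talsesko]
/virzug/:
  A Word-Final Devoicing: [virzug] → [virzuk]
  B Syncope: [virzuk] → [virzk]
  C Stop Lenition: no change — [virzk]
/punakoffe/:
  A Word-Final Devoicing: no change — [punakoffe]
  B Syncope: [punakoffe] → [pnakoffe]
  C Stop Lenition: no change — [pnakoffe]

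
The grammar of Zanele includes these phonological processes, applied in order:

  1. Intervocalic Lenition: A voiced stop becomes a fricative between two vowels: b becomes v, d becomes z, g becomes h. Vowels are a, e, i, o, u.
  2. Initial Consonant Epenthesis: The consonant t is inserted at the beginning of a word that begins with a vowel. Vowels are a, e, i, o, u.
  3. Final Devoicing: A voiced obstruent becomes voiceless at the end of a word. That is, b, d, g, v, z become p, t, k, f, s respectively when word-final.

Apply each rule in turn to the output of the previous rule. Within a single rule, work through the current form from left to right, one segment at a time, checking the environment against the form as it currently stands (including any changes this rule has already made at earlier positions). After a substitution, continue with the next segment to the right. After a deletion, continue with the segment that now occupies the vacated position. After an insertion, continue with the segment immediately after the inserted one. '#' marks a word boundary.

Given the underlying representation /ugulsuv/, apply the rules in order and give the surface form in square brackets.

1 Intervocalic Lenition: [ugulsuv] → [uhulsuv]
2 Initial Consonant Epenthesis: [uhulsuv] → [tuhulsuv]
3 Final Devoicing: [tuhulsuv] → [tuhulsuf]

[tuhulsuf]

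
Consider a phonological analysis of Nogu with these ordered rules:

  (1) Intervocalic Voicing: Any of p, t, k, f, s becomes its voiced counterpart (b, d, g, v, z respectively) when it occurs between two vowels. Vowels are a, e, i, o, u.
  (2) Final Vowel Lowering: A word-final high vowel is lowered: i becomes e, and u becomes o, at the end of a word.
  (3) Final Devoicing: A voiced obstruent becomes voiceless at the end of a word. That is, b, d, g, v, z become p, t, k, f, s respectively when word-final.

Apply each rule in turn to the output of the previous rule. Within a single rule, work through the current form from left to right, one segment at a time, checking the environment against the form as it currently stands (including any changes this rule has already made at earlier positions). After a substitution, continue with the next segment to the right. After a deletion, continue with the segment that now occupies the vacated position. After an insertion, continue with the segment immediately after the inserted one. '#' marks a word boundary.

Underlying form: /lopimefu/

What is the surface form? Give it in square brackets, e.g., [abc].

(1) Intervocalic Voicing: [lopimefu] → [lobimevu]
(2) Final Vowel Lowering: [lobimevu] → [lobimevo]
(3) Final Devoicing: no change — [lobimevo]

[lobimevo]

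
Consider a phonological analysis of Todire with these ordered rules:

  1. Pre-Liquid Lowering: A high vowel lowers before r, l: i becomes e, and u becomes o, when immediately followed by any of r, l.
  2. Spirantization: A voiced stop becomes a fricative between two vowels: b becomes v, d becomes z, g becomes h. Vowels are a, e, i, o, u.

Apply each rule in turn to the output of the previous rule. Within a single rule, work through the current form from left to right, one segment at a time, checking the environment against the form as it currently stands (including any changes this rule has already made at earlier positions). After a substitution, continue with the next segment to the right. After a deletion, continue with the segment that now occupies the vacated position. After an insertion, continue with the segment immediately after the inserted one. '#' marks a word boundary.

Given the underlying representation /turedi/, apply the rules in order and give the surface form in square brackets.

1 Pre-Liquid Lowering: [turedi] → [toredi]
2 Spirantization: [toredi] → [torezi]

[torezi]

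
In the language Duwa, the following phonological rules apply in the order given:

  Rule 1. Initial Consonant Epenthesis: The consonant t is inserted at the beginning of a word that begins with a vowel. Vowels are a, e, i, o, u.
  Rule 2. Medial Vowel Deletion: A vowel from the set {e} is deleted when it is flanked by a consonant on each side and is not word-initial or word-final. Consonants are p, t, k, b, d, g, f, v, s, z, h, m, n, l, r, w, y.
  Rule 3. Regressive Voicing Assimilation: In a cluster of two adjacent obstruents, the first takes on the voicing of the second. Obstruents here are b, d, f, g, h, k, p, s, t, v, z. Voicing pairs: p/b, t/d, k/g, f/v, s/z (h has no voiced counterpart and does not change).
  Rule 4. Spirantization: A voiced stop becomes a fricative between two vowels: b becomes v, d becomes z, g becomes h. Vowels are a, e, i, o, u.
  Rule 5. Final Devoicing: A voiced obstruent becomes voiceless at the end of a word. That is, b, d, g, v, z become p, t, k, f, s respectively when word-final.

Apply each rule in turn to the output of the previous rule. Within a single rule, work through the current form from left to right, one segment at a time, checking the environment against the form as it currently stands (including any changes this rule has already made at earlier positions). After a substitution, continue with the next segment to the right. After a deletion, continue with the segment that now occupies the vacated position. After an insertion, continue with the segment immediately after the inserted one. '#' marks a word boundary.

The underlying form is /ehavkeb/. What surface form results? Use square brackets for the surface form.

[thafgp]

Rule 1 Initial Consonant Epenthesis: [ehavkeb] → [tehavkeb]
Rule 2 Medial Vowel Deletion: [tehavkeb] → [thavkb]
Rule 3 Regressive Voicing Assimilation: [thavkb] → [thafgb]
Rule 4 Spirantization: no change — [thafgb]
Rule 5 Final Devoicing: [thafgb] → [thafgp]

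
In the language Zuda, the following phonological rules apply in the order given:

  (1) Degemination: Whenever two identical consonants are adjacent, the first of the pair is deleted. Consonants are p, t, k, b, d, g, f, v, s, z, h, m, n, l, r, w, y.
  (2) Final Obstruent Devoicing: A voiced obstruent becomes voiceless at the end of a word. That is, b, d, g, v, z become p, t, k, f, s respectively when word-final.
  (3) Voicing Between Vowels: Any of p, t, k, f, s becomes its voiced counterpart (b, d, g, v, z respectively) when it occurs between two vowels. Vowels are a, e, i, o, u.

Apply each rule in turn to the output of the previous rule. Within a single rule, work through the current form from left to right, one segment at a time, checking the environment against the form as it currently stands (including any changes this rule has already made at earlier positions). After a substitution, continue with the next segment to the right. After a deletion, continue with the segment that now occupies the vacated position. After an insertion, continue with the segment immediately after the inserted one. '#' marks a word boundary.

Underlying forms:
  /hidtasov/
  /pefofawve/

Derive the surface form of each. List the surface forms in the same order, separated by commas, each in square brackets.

/hidtasov/:
  (1) Degemination: no change — [hidtasov]
  (2) Final Obstruent Devoicing: [hidtasov] → [hidtasof]
  (3) Voicing Between Vowels: [hidtasof] → [hidtazof]
/pefofawve/:
  (1) Degemination: no change — [pefofawve]
  (2) Final Obstruent Devoicing: no change — [pefofawve]
  (3) Voicing Between Vowels: [pefofawve] → [pevovawve]

[hidtazof], [pevovawve]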